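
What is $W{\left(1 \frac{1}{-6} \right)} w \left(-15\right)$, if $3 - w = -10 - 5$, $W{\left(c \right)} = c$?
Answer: $45$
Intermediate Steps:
$w = 18$ ($w = 3 - \left(-10 - 5\right) = 3 - -15 = 3 + 15 = 18$)
$W{\left(1 \frac{1}{-6} \right)} w \left(-15\right) = 1 \frac{1}{-6} \cdot 18 \left(-15\right) = 1 \left(- \frac{1}{6}\right) 18 \left(-15\right) = \left(- \frac{1}{6}\right) 18 \left(-15\right) = \left(-3\right) \left(-15\right) = 45$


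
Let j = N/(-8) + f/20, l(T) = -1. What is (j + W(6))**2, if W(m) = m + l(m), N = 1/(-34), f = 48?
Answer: 101384761/1849600 ≈ 54.814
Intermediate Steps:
N = -1/34 ≈ -0.029412
W(m) = -1 + m (W(m) = m - 1 = -1 + m)
j = 3269/1360 (j = -1/34/(-8) + 48/20 = -1/34*(-1/8) + 48*(1/20) = 1/272 + 12/5 = 3269/1360 ≈ 2.4037)
(j + W(6))**2 = (3269/1360 + (-1 + 6))**2 = (3269/1360 + 5)**2 = (10069/1360)**2 = 101384761/1849600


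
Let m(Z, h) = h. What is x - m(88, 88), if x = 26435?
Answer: 26347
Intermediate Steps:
x - m(88, 88) = 26435 - 1*88 = 26435 - 88 = 26347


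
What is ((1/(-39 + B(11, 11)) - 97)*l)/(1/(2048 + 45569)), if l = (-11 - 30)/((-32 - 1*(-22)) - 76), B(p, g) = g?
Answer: -5304390949/2408 ≈ -2.2028e+6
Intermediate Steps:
l = 41/86 (l = -41/((-32 + 22) - 76) = -41/(-10 - 76) = -41/(-86) = -41*(-1/86) = 41/86 ≈ 0.47674)
((1/(-39 + B(11, 11)) - 97)*l)/(1/(2048 + 45569)) = ((1/(-39 + 11) - 97)*(41/86))/(1/(2048 + 45569)) = ((1/(-28) - 97)*(41/86))/(1/47617) = ((-1/28 - 97)*(41/86))/(1/47617) = -2717/28*41/86*47617 = -111397/2408*47617 = -5304390949/2408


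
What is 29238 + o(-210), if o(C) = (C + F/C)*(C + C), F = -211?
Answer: 117016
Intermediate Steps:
o(C) = 2*C*(C - 211/C) (o(C) = (C - 211/C)*(C + C) = (C - 211/C)*(2*C) = 2*C*(C - 211/C))
29238 + o(-210) = 29238 + (-422 + 2*(-210)²) = 29238 + (-422 + 2*44100) = 29238 + (-422 + 88200) = 29238 + 87778 = 117016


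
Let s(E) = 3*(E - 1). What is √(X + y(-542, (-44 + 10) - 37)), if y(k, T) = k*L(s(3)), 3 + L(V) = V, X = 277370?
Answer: 4*√17234 ≈ 525.11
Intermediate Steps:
s(E) = -3 + 3*E (s(E) = 3*(-1 + E) = -3 + 3*E)
L(V) = -3 + V
y(k, T) = 3*k (y(k, T) = k*(-3 + (-3 + 3*3)) = k*(-3 + (-3 + 9)) = k*(-3 + 6) = k*3 = 3*k)
√(X + y(-542, (-44 + 10) - 37)) = √(277370 + 3*(-542)) = √(277370 - 1626) = √275744 = 4*√17234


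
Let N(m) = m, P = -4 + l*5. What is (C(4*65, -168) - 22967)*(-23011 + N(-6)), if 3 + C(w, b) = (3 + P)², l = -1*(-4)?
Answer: 520391353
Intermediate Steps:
l = 4
P = 16 (P = -4 + 4*5 = -4 + 20 = 16)
C(w, b) = 358 (C(w, b) = -3 + (3 + 16)² = -3 + 19² = -3 + 361 = 358)
(C(4*65, -168) - 22967)*(-23011 + N(-6)) = (358 - 22967)*(-23011 - 6) = -22609*(-23017) = 520391353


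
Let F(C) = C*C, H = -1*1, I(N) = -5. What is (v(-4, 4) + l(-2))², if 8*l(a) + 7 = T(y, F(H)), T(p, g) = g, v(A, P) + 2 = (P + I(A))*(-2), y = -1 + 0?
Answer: 9/16 ≈ 0.56250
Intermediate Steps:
H = -1
y = -1
v(A, P) = 8 - 2*P (v(A, P) = -2 + (P - 5)*(-2) = -2 + (-5 + P)*(-2) = -2 + (10 - 2*P) = 8 - 2*P)
F(C) = C²
l(a) = -¾ (l(a) = -7/8 + (⅛)*(-1)² = -7/8 + (⅛)*1 = -7/8 + ⅛ = -¾)
(v(-4, 4) + l(-2))² = ((8 - 2*4) - ¾)² = ((8 - 8) - ¾)² = (0 - ¾)² = (-¾)² = 9/16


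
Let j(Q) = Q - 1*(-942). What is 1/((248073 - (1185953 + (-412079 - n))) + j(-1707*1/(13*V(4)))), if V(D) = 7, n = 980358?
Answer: 91/41448702 ≈ 2.1955e-6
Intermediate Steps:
j(Q) = 942 + Q (j(Q) = Q + 942 = 942 + Q)
1/((248073 - (1185953 + (-412079 - n))) + j(-1707*1/(13*V(4)))) = 1/((248073 - (1185953 + (-412079 - 1*980358))) + (942 - 1707/(13*7))) = 1/((248073 - (1185953 + (-412079 - 980358))) + (942 - 1707/91)) = 1/((248073 - (1185953 - 1392437)) + (942 - 1707*1/91)) = 1/((248073 - 1*(-206484)) + (942 - 1707/91)) = 1/((248073 + 206484) + 84015/91) = 1/(454557 + 84015/91) = 1/(41448702/91) = 91/41448702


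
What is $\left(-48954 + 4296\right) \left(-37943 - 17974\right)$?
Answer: $2497141386$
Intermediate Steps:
$\left(-48954 + 4296\right) \left(-37943 - 17974\right) = \left(-44658\right) \left(-55917\right) = 2497141386$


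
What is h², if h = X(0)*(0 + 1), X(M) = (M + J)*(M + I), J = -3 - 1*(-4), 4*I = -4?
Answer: 1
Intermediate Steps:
I = -1 (I = (¼)*(-4) = -1)
J = 1 (J = -3 + 4 = 1)
X(M) = (1 + M)*(-1 + M) (X(M) = (M + 1)*(M - 1) = (1 + M)*(-1 + M))
h = -1 (h = (-1 + 0²)*(0 + 1) = (-1 + 0)*1 = -1*1 = -1)
h² = (-1)² = 1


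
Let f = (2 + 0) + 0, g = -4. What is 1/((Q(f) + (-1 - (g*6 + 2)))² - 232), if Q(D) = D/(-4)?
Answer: 4/753 ≈ 0.0053121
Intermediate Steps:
f = 2 (f = 2 + 0 = 2)
Q(D) = -D/4 (Q(D) = D*(-¼) = -D/4)
1/((Q(f) + (-1 - (g*6 + 2)))² - 232) = 1/((-¼*2 + (-1 - (-4*6 + 2)))² - 232) = 1/((-½ + (-1 - (-24 + 2)))² - 232) = 1/((-½ + (-1 - 1*(-22)))² - 232) = 1/((-½ + (-1 + 22))² - 232) = 1/((-½ + 21)² - 232) = 1/((41/2)² - 232) = 1/(1681/4 - 232) = 1/(753/4) = 4/753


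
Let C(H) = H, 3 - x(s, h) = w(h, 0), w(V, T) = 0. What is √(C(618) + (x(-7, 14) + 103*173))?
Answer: 2*√4610 ≈ 135.79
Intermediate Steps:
x(s, h) = 3 (x(s, h) = 3 - 1*0 = 3 + 0 = 3)
√(C(618) + (x(-7, 14) + 103*173)) = √(618 + (3 + 103*173)) = √(618 + (3 + 17819)) = √(618 + 17822) = √18440 = 2*√4610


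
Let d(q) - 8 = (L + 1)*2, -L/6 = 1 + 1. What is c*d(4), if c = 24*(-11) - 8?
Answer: 3808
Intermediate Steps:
L = -12 (L = -6*(1 + 1) = -6*2 = -12)
d(q) = -14 (d(q) = 8 + (-12 + 1)*2 = 8 - 11*2 = 8 - 22 = -14)
c = -272 (c = -264 - 8 = -272)
c*d(4) = -272*(-14) = 3808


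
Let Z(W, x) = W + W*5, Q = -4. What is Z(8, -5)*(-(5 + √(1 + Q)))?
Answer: -240 - 48*I*√3 ≈ -240.0 - 83.138*I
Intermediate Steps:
Z(W, x) = 6*W (Z(W, x) = W + 5*W = 6*W)
Z(8, -5)*(-(5 + √(1 + Q))) = (6*8)*(-(5 + √(1 - 4))) = 48*(-(5 + √(-3))) = 48*(-(5 + I*√3)) = 48*(-5 - I*√3) = -240 - 48*I*√3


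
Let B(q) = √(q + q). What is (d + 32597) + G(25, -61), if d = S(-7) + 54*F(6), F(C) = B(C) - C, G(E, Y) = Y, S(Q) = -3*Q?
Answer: 32233 + 108*√3 ≈ 32420.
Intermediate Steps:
B(q) = √2*√q (B(q) = √(2*q) = √2*√q)
F(C) = -C + √2*√C (F(C) = √2*√C - C = -C + √2*√C)
d = -303 + 108*√3 (d = -3*(-7) + 54*(-1*6 + √2*√6) = 21 + 54*(-6 + 2*√3) = 21 + (-324 + 108*√3) = -303 + 108*√3 ≈ -115.94)
(d + 32597) + G(25, -61) = ((-303 + 108*√3) + 32597) - 61 = (32294 + 108*√3) - 61 = 32233 + 108*√3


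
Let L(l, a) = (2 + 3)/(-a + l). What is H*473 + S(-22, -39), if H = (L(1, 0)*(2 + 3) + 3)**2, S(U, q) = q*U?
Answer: 371690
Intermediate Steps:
S(U, q) = U*q
L(l, a) = 5/(l - a)
H = 784 (H = ((-5/(0 - 1*1))*(2 + 3) + 3)**2 = (-5/(0 - 1)*5 + 3)**2 = (-5/(-1)*5 + 3)**2 = (-5*(-1)*5 + 3)**2 = (5*5 + 3)**2 = (25 + 3)**2 = 28**2 = 784)
H*473 + S(-22, -39) = 784*473 - 22*(-39) = 370832 + 858 = 371690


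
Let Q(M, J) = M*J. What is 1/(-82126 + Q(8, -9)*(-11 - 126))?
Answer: -1/72262 ≈ -1.3839e-5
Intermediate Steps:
Q(M, J) = J*M
1/(-82126 + Q(8, -9)*(-11 - 126)) = 1/(-82126 + (-9*8)*(-11 - 126)) = 1/(-82126 - 72*(-137)) = 1/(-82126 + 9864) = 1/(-72262) = -1/72262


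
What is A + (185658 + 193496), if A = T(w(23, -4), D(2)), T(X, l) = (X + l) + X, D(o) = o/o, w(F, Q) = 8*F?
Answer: 379523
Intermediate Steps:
D(o) = 1
T(X, l) = l + 2*X
A = 369 (A = 1 + 2*(8*23) = 1 + 2*184 = 1 + 368 = 369)
A + (185658 + 193496) = 369 + (185658 + 193496) = 369 + 379154 = 379523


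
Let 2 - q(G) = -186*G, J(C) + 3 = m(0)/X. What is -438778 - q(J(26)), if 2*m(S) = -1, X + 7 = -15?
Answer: -9640977/22 ≈ -4.3823e+5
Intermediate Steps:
X = -22 (X = -7 - 15 = -22)
m(S) = -½ (m(S) = (½)*(-1) = -½)
J(C) = -131/44 (J(C) = -3 - ½/(-22) = -3 - ½*(-1/22) = -3 + 1/44 = -131/44)
q(G) = 2 + 186*G (q(G) = 2 - (-186)*G = 2 + 186*G)
-438778 - q(J(26)) = -438778 - (2 + 186*(-131/44)) = -438778 - (2 - 12183/22) = -438778 - 1*(-12139/22) = -438778 + 12139/22 = -9640977/22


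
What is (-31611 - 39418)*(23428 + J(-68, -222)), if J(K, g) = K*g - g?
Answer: -2752089634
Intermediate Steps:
J(K, g) = -g + K*g
(-31611 - 39418)*(23428 + J(-68, -222)) = (-31611 - 39418)*(23428 - 222*(-1 - 68)) = -71029*(23428 - 222*(-69)) = -71029*(23428 + 15318) = -71029*38746 = -2752089634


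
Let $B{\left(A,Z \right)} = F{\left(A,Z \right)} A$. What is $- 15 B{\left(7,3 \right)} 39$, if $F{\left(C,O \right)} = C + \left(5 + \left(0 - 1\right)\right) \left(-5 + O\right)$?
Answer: $4095$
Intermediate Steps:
$F{\left(C,O \right)} = -20 + C + 4 O$ ($F{\left(C,O \right)} = C + \left(5 + \left(0 - 1\right)\right) \left(-5 + O\right) = C + \left(5 - 1\right) \left(-5 + O\right) = C + 4 \left(-5 + O\right) = C + \left(-20 + 4 O\right) = -20 + C + 4 O$)
$B{\left(A,Z \right)} = A \left(-20 + A + 4 Z\right)$ ($B{\left(A,Z \right)} = \left(-20 + A + 4 Z\right) A = A \left(-20 + A + 4 Z\right)$)
$- 15 B{\left(7,3 \right)} 39 = - 15 \cdot 7 \left(-20 + 7 + 4 \cdot 3\right) 39 = - 15 \cdot 7 \left(-20 + 7 + 12\right) 39 = - 15 \cdot 7 \left(-1\right) 39 = \left(-15\right) \left(-7\right) 39 = 105 \cdot 39 = 4095$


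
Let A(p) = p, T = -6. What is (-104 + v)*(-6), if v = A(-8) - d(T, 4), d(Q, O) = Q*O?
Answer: 528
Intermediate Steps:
d(Q, O) = O*Q
v = 16 (v = -8 - 4*(-6) = -8 - 1*(-24) = -8 + 24 = 16)
(-104 + v)*(-6) = (-104 + 16)*(-6) = -88*(-6) = 528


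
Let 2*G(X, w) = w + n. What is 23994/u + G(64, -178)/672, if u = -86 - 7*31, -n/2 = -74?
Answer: -1792057/22624 ≈ -79.210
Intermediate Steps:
n = 148 (n = -2*(-74) = 148)
G(X, w) = 74 + w/2 (G(X, w) = (w + 148)/2 = (148 + w)/2 = 74 + w/2)
u = -303 (u = -86 - 217 = -303)
23994/u + G(64, -178)/672 = 23994/(-303) + (74 + (½)*(-178))/672 = 23994*(-1/303) + (74 - 89)*(1/672) = -7998/101 - 15*1/672 = -7998/101 - 5/224 = -1792057/22624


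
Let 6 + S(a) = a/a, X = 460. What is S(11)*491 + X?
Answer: -1995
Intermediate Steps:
S(a) = -5 (S(a) = -6 + a/a = -6 + 1 = -5)
S(11)*491 + X = -5*491 + 460 = -2455 + 460 = -1995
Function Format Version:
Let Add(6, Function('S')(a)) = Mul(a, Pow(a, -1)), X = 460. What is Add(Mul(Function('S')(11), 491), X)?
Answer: -1995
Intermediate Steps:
Function('S')(a) = -5 (Function('S')(a) = Add(-6, Mul(a, Pow(a, -1))) = Add(-6, 1) = -5)
Add(Mul(Function('S')(11), 491), X) = Add(Mul(-5, 491), 460) = Add(-2455, 460) = -1995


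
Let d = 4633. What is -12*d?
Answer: -55596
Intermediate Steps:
-12*d = -12*4633 = -55596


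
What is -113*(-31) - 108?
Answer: 3395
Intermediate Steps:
-113*(-31) - 108 = 3503 - 108 = 3395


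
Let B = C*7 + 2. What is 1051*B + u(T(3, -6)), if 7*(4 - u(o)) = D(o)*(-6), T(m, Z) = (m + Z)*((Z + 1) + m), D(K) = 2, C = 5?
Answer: 272249/7 ≈ 38893.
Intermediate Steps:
T(m, Z) = (Z + m)*(1 + Z + m) (T(m, Z) = (Z + m)*((1 + Z) + m) = (Z + m)*(1 + Z + m))
B = 37 (B = 5*7 + 2 = 35 + 2 = 37)
u(o) = 40/7 (u(o) = 4 - 2*(-6)/7 = 4 - ⅐*(-12) = 4 + 12/7 = 40/7)
1051*B + u(T(3, -6)) = 1051*37 + 40/7 = 38887 + 40/7 = 272249/7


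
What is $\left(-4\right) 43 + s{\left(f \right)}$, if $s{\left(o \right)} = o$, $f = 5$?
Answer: $-167$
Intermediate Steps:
$\left(-4\right) 43 + s{\left(f \right)} = \left(-4\right) 43 + 5 = -172 + 5 = -167$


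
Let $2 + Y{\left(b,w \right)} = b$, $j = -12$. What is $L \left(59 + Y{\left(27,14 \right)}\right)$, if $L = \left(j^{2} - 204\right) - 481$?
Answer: $-45444$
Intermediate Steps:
$Y{\left(b,w \right)} = -2 + b$
$L = -541$ ($L = \left(\left(-12\right)^{2} - 204\right) - 481 = \left(144 - 204\right) - 481 = -60 - 481 = -541$)
$L \left(59 + Y{\left(27,14 \right)}\right) = - 541 \left(59 + \left(-2 + 27\right)\right) = - 541 \left(59 + 25\right) = \left(-541\right) 84 = -45444$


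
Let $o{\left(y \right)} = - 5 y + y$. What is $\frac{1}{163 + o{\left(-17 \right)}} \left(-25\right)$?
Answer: $- \frac{25}{231} \approx -0.10823$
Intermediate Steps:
$o{\left(y \right)} = - 4 y$
$\frac{1}{163 + o{\left(-17 \right)}} \left(-25\right) = \frac{1}{163 - -68} \left(-25\right) = \frac{1}{163 + 68} \left(-25\right) = \frac{1}{231} \left(-25\right) = - \frac{25}{231}$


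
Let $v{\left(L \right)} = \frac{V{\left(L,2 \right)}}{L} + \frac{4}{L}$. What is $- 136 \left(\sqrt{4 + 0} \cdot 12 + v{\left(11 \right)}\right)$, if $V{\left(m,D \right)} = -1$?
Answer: $- \frac{36312}{11} \approx -3301.1$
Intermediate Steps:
$v{\left(L \right)} = \frac{3}{L}$ ($v{\left(L \right)} = - \frac{1}{L} + \frac{4}{L} = \frac{3}{L}$)
$- 136 \left(\sqrt{4 + 0} \cdot 12 + v{\left(11 \right)}\right) = - 136 \left(\sqrt{4 + 0} \cdot 12 + \frac{3}{11}\right) = - 136 \left(\sqrt{4} \cdot 12 + 3 \cdot \frac{1}{11}\right) = - 136 \left(2 \cdot 12 + \frac{3}{11}\right) = - 136 \left(24 + \frac{3}{11}\right) = \left(-136\right) \frac{267}{11} = - \frac{36312}{11}$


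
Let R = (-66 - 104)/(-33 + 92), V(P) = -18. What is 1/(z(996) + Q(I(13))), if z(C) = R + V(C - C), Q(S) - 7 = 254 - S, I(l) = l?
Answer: 59/13400 ≈ 0.0044030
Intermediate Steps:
Q(S) = 261 - S (Q(S) = 7 + (254 - S) = 261 - S)
R = -170/59 ≈ -2.8814
z(C) = -1232/59 (z(C) = -170/59 - 18 = -1232/59)
1/(z(996) + Q(I(13))) = 1/(-1232/59 + (261 - 1*13)) = 1/(-1232/59 + (261 - 13)) = 1/(-1232/59 + 248) = 1/(13400/59) = 59/13400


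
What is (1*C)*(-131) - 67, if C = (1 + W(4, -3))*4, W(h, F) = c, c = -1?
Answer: -67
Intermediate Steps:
W(h, F) = -1
C = 0 (C = (1 - 1)*4 = 0*4 = 0)
(1*C)*(-131) - 67 = (1*0)*(-131) - 67 = 0*(-131) - 67 = 0 - 67 = -67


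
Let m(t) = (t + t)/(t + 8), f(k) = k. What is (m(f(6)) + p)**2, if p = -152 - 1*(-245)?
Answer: 431649/49 ≈ 8809.2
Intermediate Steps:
p = 93 (p = -152 + 245 = 93)
m(t) = 2*t/(8 + t) (m(t) = (2*t)/(8 + t) = 2*t/(8 + t))
(m(f(6)) + p)**2 = (2*6/(8 + 6) + 93)**2 = (2*6/14 + 93)**2 = (2*6*(1/14) + 93)**2 = (6/7 + 93)**2 = (657/7)**2 = 431649/49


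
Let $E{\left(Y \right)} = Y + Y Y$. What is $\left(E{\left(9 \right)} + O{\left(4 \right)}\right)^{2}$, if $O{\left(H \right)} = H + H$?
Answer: $9604$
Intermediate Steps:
$O{\left(H \right)} = 2 H$
$E{\left(Y \right)} = Y + Y^{2}$
$\left(E{\left(9 \right)} + O{\left(4 \right)}\right)^{2} = \left(9 \left(1 + 9\right) + 2 \cdot 4\right)^{2} = \left(9 \cdot 10 + 8\right)^{2} = \left(90 + 8\right)^{2} = 98^{2} = 9604$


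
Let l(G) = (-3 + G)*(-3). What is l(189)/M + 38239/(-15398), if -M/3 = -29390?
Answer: -563354119/226273610 ≈ -2.4897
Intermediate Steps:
M = 88170 (M = -3*(-29390) = 88170)
l(G) = 9 - 3*G
l(189)/M + 38239/(-15398) = (9 - 3*189)/88170 + 38239/(-15398) = (9 - 567)*(1/88170) + 38239*(-1/15398) = -558*1/88170 - 38239/15398 = -93/14695 - 38239/15398 = -563354119/226273610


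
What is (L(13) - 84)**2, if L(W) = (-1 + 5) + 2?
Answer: 6084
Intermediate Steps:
L(W) = 6 (L(W) = 4 + 2 = 6)
(L(13) - 84)**2 = (6 - 84)**2 = (-78)**2 = 6084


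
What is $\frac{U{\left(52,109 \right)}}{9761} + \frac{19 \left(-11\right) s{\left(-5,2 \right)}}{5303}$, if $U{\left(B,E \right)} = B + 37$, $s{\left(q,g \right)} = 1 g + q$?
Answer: $\frac{6592114}{51762583} \approx 0.12735$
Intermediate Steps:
$s{\left(q,g \right)} = g + q$
$U{\left(B,E \right)} = 37 + B$
$\frac{U{\left(52,109 \right)}}{9761} + \frac{19 \left(-11\right) s{\left(-5,2 \right)}}{5303} = \frac{37 + 52}{9761} + \frac{19 \left(-11\right) \left(2 - 5\right)}{5303} = 89 \cdot \frac{1}{9761} + \left(-209\right) \left(-3\right) \frac{1}{5303} = \frac{89}{9761} + 627 \cdot \frac{1}{5303} = \frac{89}{9761} + \frac{627}{5303} = \frac{6592114}{51762583}$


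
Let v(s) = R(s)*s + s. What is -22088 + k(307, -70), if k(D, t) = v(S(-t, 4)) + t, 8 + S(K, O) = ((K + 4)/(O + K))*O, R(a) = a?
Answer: -22146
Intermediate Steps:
S(K, O) = -8 + O*(4 + K)/(K + O) (S(K, O) = -8 + ((K + 4)/(O + K))*O = -8 + ((4 + K)/(K + O))*O = -8 + O*(4 + K)/(K + O))
v(s) = s + s² (v(s) = s*s + s = s² + s = s + s²)
k(D, t) = t + (1 + (-16 + 4*t)/(4 - t))*(-16 + 4*t)/(4 - t) (k(D, t) = ((-(-8)*t - 4*4 - t*4)/(-t + 4))*(1 + (-(-8)*t - 4*4 - t*4)/(-t + 4)) + t = ((8*t - 16 - 4*t)/(4 - t))*(1 + (8*t - 16 - 4*t)/(4 - t)) + t = ((-16 + 4*t)/(4 - t))*(1 + (-16 + 4*t)/(4 - t)) + t = (1 + (-16 + 4*t)/(4 - t))*(-16 + 4*t)/(4 - t) + t = t + (1 + (-16 + 4*t)/(4 - t))*(-16 + 4*t)/(4 - t))
-22088 + k(307, -70) = -22088 + (12 - 70) = -22088 - 58 = -22146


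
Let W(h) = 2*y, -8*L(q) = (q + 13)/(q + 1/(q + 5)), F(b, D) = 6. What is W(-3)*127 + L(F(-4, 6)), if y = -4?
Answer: -544785/536 ≈ -1016.4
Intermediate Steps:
L(q) = -(13 + q)/(8*(q + 1/(5 + q))) (L(q) = -(q + 13)/(8*(q + 1/(q + 5))) = -(13 + q)/(8*(q + 1/(5 + q))))
W(h) = -8 (W(h) = 2*(-4) = -8)
W(-3)*127 + L(F(-4, 6)) = -8*127 + (-65 - 1*6**2 - 18*6)/(8*(1 + 6**2 + 5*6)) = -1016 + (-65 - 1*36 - 108)/(8*(1 + 36 + 30)) = -1016 + (1/8)*(-65 - 36 - 108)/67 = -1016 + (1/8)*(1/67)*(-209) = -1016 - 209/536 = -544785/536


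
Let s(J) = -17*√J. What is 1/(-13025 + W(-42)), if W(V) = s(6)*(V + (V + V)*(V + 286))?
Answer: 13025/731247925271 + 349146*√6/731247925271 ≈ 1.1874e-6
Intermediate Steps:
W(V) = -17*√6*(V + 2*V*(286 + V)) (W(V) = (-17*√6)*(V + (V + V)*(V + 286)) = (-17*√6)*(V + (2*V)*(286 + V)) = (-17*√6)*(V + 2*V*(286 + V)) = -17*√6*(V + 2*V*(286 + V)))
1/(-13025 + W(-42)) = 1/(-13025 - 17*(-42)*√6*(573 + 2*(-42))) = 1/(-13025 - 17*(-42)*√6*(573 - 84)) = 1/(-13025 - 17*(-42)*√6*489) = 1/(-13025 + 349146*√6)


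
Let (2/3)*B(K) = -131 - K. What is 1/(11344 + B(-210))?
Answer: 2/22925 ≈ 8.7241e-5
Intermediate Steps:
B(K) = -393/2 - 3*K/2 (B(K) = 3*(-131 - K)/2 = -393/2 - 3*K/2)
1/(11344 + B(-210)) = 1/(11344 + (-393/2 - 3/2*(-210))) = 1/(11344 + (-393/2 + 315)) = 1/(11344 + 237/2) = 1/(22925/2) = 2/22925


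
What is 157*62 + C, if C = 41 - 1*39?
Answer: 9736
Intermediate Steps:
C = 2 (C = 41 - 39 = 2)
157*62 + C = 157*62 + 2 = 9734 + 2 = 9736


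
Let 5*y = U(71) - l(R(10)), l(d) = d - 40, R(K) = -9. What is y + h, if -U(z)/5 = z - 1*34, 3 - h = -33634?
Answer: 168049/5 ≈ 33610.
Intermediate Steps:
h = 33637 (h = 3 - 1*(-33634) = 3 + 33634 = 33637)
U(z) = 170 - 5*z (U(z) = -5*(z - 1*34) = -5*(z - 34) = -5*(-34 + z) = 170 - 5*z)
l(d) = -40 + d
y = -136/5 (y = ((170 - 5*71) - (-40 - 9))/5 = ((170 - 355) - 1*(-49))/5 = (-185 + 49)/5 = (⅕)*(-136) = -136/5 ≈ -27.200)
y + h = -136/5 + 33637 = 168049/5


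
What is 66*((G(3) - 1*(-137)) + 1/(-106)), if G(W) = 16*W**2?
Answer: 982905/53 ≈ 18545.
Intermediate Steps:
66*((G(3) - 1*(-137)) + 1/(-106)) = 66*((16*3**2 - 1*(-137)) + 1/(-106)) = 66*((16*9 + 137) - 1/106) = 66*((144 + 137) - 1/106) = 66*(281 - 1/106) = 66*(29785/106) = 982905/53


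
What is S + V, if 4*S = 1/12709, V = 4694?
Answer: 238624185/50836 ≈ 4694.0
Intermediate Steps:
S = 1/50836 (S = (¼)/12709 = (¼)*(1/12709) = 1/50836 ≈ 1.9671e-5)
S + V = 1/50836 + 4694 = 238624185/50836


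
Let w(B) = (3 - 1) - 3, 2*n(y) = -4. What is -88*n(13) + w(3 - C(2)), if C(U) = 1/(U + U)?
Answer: 175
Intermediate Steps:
C(U) = 1/(2*U)
n(y) = -2 (n(y) = (1/2)*(-4) = -2)
w(B) = -1 (w(B) = 2 - 3 = -1)
-88*n(13) + w(3 - C(2)) = -88*(-2) - 1 = 176 - 1 = 175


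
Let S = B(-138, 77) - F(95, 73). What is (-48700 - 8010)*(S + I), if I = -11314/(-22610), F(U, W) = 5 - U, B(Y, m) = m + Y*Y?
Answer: -2463323748104/2261 ≈ -1.0895e+9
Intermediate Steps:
B(Y, m) = m + Y²
S = 19211 (S = (77 + (-138)²) - (5 - 1*95) = (77 + 19044) - (5 - 95) = 19121 - 1*(-90) = 19121 + 90 = 19211)
I = 5657/11305 (I = -11314*(-1/22610) = 5657/11305 ≈ 0.50040)
(-48700 - 8010)*(S + I) = (-48700 - 8010)*(19211 + 5657/11305) = -56710*217186012/11305 = -2463323748104/2261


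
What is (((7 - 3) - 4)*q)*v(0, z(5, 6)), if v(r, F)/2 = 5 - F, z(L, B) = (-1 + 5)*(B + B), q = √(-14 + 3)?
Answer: 0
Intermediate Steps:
q = I*√11 (q = √(-11) = I*√11 ≈ 3.3166*I)
z(L, B) = 8*B (z(L, B) = 4*(2*B) = 8*B)
v(r, F) = 10 - 2*F (v(r, F) = 2*(5 - F) = 10 - 2*F)
(((7 - 3) - 4)*q)*v(0, z(5, 6)) = (((7 - 3) - 4)*(I*√11))*(10 - 16*6) = ((4 - 4)*(I*√11))*(10 - 2*48) = (0*(I*√11))*(10 - 96) = 0*(-86) = 0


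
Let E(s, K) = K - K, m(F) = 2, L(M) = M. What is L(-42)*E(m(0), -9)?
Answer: 0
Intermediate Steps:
E(s, K) = 0
L(-42)*E(m(0), -9) = -42*0 = 0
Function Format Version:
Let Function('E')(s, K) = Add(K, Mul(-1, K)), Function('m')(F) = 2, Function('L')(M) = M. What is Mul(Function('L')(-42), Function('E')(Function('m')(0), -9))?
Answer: 0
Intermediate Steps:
Function('E')(s, K) = 0
Mul(Function('L')(-42), Function('E')(Function('m')(0), -9)) = Mul(-42, 0) = 0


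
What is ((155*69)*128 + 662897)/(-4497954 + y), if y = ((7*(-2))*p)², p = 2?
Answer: -2031857/4497170 ≈ -0.45181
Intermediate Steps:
y = 784 (y = ((7*(-2))*2)² = (-14*2)² = (-28)² = 784)
((155*69)*128 + 662897)/(-4497954 + y) = ((155*69)*128 + 662897)/(-4497954 + 784) = (10695*128 + 662897)/(-4497170) = (1368960 + 662897)*(-1/4497170) = 2031857*(-1/4497170) = -2031857/4497170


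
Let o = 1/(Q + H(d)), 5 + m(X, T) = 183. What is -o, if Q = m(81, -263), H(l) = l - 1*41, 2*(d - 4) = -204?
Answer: -1/39 ≈ -0.025641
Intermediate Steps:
m(X, T) = 178 (m(X, T) = -5 + 183 = 178)
d = -98 (d = 4 + (½)*(-204) = 4 - 102 = -98)
H(l) = -41 + l (H(l) = l - 41 = -41 + l)
Q = 178
o = 1/39 (o = 1/(178 + (-41 - 98)) = 1/(178 - 139) = 1/39 ≈ 0.025641)
-o = -1*1/39 = -1/39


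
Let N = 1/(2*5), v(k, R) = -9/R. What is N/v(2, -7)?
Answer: 7/90 ≈ 0.077778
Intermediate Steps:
N = 1/10 ≈ 0.10000
N/v(2, -7) = 1/(10*((-9/(-7)))) = 1/(10*((-9*(-1/7)))) = 1/(10*(9/7)) = (1/10)*(7/9) = 7/90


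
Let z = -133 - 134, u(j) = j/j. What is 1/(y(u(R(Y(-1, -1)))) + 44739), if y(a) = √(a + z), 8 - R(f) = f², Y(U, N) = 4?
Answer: 44739/2001578387 - I*√266/2001578387 ≈ 2.2352e-5 - 8.1483e-9*I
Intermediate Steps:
R(f) = 8 - f²
u(j) = 1
z = -267
y(a) = √(-267 + a) (y(a) = √(a - 267) = √(-267 + a))
1/(y(u(R(Y(-1, -1)))) + 44739) = 1/(√(-267 + 1) + 44739) = 1/(√(-266) + 44739) = 1/(I*√266 + 44739) = 1/(44739 + I*√266)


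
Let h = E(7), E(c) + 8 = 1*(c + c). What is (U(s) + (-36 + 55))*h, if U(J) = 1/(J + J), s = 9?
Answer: 343/3 ≈ 114.33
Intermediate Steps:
E(c) = -8 + 2*c (E(c) = -8 + 1*(c + c) = -8 + 1*(2*c) = -8 + 2*c)
U(J) = 1/(2*J)
h = 6 (h = -8 + 2*7 = -8 + 14 = 6)
(U(s) + (-36 + 55))*h = ((1/2)/9 + (-36 + 55))*6 = ((1/2)*(1/9) + 19)*6 = (1/18 + 19)*6 = (343/18)*6 = 343/3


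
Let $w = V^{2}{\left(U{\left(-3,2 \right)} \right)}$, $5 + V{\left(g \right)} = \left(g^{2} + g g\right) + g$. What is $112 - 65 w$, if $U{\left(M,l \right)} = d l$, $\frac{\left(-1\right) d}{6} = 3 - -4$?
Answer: $-12781894273$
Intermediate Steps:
$d = -42$ ($d = - 6 \left(3 - -4\right) = - 6 \left(3 + 4\right) = \left(-6\right) 7 = -42$)
$U{\left(M,l \right)} = - 42 l$
$V{\left(g \right)} = -5 + g + 2 g^{2}$ ($V{\left(g \right)} = -5 + \left(\left(g^{2} + g g\right) + g\right) = -5 + \left(\left(g^{2} + g^{2}\right) + g\right) = -5 + \left(2 g^{2} + g\right) = -5 + \left(g + 2 g^{2}\right) = -5 + g + 2 g^{2}$)
$w = 196644529$ ($w = \left(-5 - 84 + 2 \left(\left(-42\right) 2\right)^{2}\right)^{2} = \left(-5 - 84 + 2 \left(-84\right)^{2}\right)^{2} = \left(-5 - 84 + 2 \cdot 7056\right)^{2} = \left(-5 - 84 + 14112\right)^{2} = 14023^{2} = 196644529$)
$112 - 65 w = 112 - 12781894385 = -12781894273$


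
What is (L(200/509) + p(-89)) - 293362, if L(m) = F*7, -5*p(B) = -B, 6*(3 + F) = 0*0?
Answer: -1467004/5 ≈ -2.9340e+5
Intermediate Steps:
F = -3 (F = -3 + (0*0)/6 = -3 + (⅙)*0 = -3 + 0 = -3)
p(B) = B/5 (p(B) = -(-1)*B/5 = B/5)
L(m) = -21 (L(m) = -3*7 = -21)
(L(200/509) + p(-89)) - 293362 = (-21 + (⅕)*(-89)) - 293362 = (-21 - 89/5) - 293362 = -194/5 - 293362 = -1467004/5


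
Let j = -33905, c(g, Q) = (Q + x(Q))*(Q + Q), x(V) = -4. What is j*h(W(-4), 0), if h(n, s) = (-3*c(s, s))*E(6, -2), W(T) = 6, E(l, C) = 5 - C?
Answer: 0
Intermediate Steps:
c(g, Q) = 2*Q*(-4 + Q) (c(g, Q) = (Q - 4)*(Q + Q) = (-4 + Q)*(2*Q) = 2*Q*(-4 + Q))
h(n, s) = -42*s*(-4 + s) (h(n, s) = (-6*s*(-4 + s))*(5 - 1*(-2)) = (-6*s*(-4 + s))*(5 + 2) = -6*s*(-4 + s)*7 = -42*s*(-4 + s))
j*h(W(-4), 0) = -1424010*0*(4 - 1*0) = -1424010*0*(4 + 0) = -1424010*0*4 = -33905*0 = 0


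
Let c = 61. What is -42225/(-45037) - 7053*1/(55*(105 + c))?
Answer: 67868289/411187810 ≈ 0.16505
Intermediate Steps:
-42225/(-45037) - 7053*1/(55*(105 + c)) = -42225/(-45037) - 7053*1/(55*(105 + 61)) = -42225*(-1/45037) - 7053/(166*55) = 42225/45037 - 7053/9130 = 67868289/411187810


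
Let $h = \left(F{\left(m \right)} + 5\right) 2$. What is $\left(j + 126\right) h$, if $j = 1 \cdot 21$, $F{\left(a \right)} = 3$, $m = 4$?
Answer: $2352$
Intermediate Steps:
$j = 21$
$h = 16$ ($h = \left(3 + 5\right) 2 = 8 \cdot 2 = 16$)
$\left(j + 126\right) h = \left(21 + 126\right) 16 = 147 \cdot 16 = 2352$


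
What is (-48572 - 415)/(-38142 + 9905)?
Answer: 48987/28237 ≈ 1.7349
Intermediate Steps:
(-48572 - 415)/(-38142 + 9905) = -48987/(-28237) = -48987*(-1/28237) = 48987/28237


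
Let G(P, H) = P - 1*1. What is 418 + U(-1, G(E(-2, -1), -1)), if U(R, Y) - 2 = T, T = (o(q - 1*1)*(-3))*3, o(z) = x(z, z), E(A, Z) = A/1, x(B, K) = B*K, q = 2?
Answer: 411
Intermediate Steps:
E(A, Z) = A (E(A, Z) = A*1 = A)
o(z) = z² (o(z) = z*z = z²)
G(P, H) = -1 + P (G(P, H) = P - 1 = -1 + P)
T = -9 (T = ((2 - 1*1)²*(-3))*3 = ((2 - 1)²*(-3))*3 = (1²*(-3))*3 = (1*(-3))*3 = -3*3 = -9)
U(R, Y) = -7 (U(R, Y) = 2 - 9 = -7)
418 + U(-1, G(E(-2, -1), -1)) = 418 - 7 = 411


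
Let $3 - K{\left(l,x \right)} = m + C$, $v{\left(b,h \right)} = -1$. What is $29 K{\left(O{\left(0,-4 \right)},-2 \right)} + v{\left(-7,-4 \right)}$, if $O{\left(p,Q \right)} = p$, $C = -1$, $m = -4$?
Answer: $231$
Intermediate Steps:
$K{\left(l,x \right)} = 8$ ($K{\left(l,x \right)} = 3 - \left(-4 - 1\right) = 3 - -5 = 3 + 5 = 8$)
$29 K{\left(O{\left(0,-4 \right)},-2 \right)} + v{\left(-7,-4 \right)} = 29 \cdot 8 - 1 = 232 - 1 = 231$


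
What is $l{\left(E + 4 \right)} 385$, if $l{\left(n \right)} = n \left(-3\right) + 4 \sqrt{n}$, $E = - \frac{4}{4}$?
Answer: $-3465 + 1540 \sqrt{3} \approx -797.64$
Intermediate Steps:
$E = -1$ ($E = \left(-4\right) \frac{1}{4} = -1$)
$l{\left(n \right)} = - 3 n + 4 \sqrt{n}$
$l{\left(E + 4 \right)} 385 = \left(- 3 \left(-1 + 4\right) + 4 \sqrt{-1 + 4}\right) 385 = \left(\left(-3\right) 3 + 4 \sqrt{3}\right) 385 = \left(-9 + 4 \sqrt{3}\right) 385 = -3465 + 1540 \sqrt{3}$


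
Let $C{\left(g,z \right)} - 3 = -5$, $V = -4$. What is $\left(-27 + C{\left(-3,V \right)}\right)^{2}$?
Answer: $841$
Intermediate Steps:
$C{\left(g,z \right)} = -2$ ($C{\left(g,z \right)} = 3 - 5 = -2$)
$\left(-27 + C{\left(-3,V \right)}\right)^{2} = \left(-27 - 2\right)^{2} = \left(-29\right)^{2} = 841$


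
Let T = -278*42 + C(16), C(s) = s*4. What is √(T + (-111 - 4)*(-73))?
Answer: I*√3217 ≈ 56.719*I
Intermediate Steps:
C(s) = 4*s
T = -11612 (T = -278*42 + 4*16 = -11676 + 64 = -11612)
√(T + (-111 - 4)*(-73)) = √(-11612 + (-111 - 4)*(-73)) = √(-11612 - 115*(-73)) = √(-11612 + 8395) = √(-3217) = I*√3217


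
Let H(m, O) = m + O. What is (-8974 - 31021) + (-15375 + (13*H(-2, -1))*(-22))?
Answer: -54512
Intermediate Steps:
H(m, O) = O + m
(-8974 - 31021) + (-15375 + (13*H(-2, -1))*(-22)) = (-8974 - 31021) + (-15375 + (13*(-1 - 2))*(-22)) = -39995 + (-15375 + (13*(-3))*(-22)) = -39995 + (-15375 - 39*(-22)) = -39995 + (-15375 + 858) = -39995 - 14517 = -54512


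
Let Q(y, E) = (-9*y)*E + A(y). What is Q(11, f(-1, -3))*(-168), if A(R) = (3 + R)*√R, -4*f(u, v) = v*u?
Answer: -12474 - 2352*√11 ≈ -20275.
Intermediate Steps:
f(u, v) = -u*v/4 (f(u, v) = -v*u/4 = -u*v/4)
A(R) = √R*(3 + R)
Q(y, E) = √y*(3 + y) - 9*E*y (Q(y, E) = (-9*y)*E + √y*(3 + y) = -9*E*y + √y*(3 + y) = √y*(3 + y) - 9*E*y)
Q(11, f(-1, -3))*(-168) = (√11*(3 + 11) - 9*(-¼*(-1)*(-3))*11)*(-168) = (√11*14 - 9*(-¾)*11)*(-168) = (14*√11 + 297/4)*(-168) = (297/4 + 14*√11)*(-168) = -12474 - 2352*√11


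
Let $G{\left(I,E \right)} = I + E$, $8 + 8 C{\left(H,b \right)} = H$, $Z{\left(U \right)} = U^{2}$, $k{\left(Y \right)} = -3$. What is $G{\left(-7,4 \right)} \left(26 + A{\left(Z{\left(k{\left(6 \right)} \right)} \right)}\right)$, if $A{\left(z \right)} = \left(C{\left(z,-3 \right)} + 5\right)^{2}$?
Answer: $- \frac{10035}{64} \approx -156.8$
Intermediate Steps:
$C{\left(H,b \right)} = -1 + \frac{H}{8}$
$A{\left(z \right)} = \left(4 + \frac{z}{8}\right)^{2}$ ($A{\left(z \right)} = \left(\left(-1 + \frac{z}{8}\right) + 5\right)^{2} = \left(4 + \frac{z}{8}\right)^{2}$)
$G{\left(I,E \right)} = E + I$
$G{\left(-7,4 \right)} \left(26 + A{\left(Z{\left(k{\left(6 \right)} \right)} \right)}\right) = \left(4 - 7\right) \left(26 + \frac{\left(32 + \left(-3\right)^{2}\right)^{2}}{64}\right) = - 3 \left(26 + \frac{\left(32 + 9\right)^{2}}{64}\right) = - 3 \left(26 + \frac{41^{2}}{64}\right) = - 3 \left(26 + \frac{1}{64} \cdot 1681\right) = - 3 \left(26 + \frac{1681}{64}\right) = \left(-3\right) \frac{3345}{64} = - \frac{10035}{64}$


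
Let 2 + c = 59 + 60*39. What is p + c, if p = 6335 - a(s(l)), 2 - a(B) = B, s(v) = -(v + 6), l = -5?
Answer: 8729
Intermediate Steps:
s(v) = -6 - v (s(v) = -(6 + v) = -6 - v)
c = 2397 (c = -2 + (59 + 60*39) = -2 + (59 + 2340) = -2 + 2399 = 2397)
a(B) = 2 - B
p = 6332 (p = 6335 - (2 - (-6 - 1*(-5))) = 6335 - (2 - (-6 + 5)) = 6335 - (2 - 1*(-1)) = 6335 - (2 + 1) = 6335 - 1*3 = 6335 - 3 = 6332)
p + c = 6332 + 2397 = 8729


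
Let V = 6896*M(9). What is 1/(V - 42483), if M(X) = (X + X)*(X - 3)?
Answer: 1/702285 ≈ 1.4239e-6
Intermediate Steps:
M(X) = 2*X*(-3 + X) (M(X) = (2*X)*(-3 + X) = 2*X*(-3 + X))
V = 744768 (V = 6896*(2*9*(-3 + 9)) = 6896*(2*9*6) = 6896*108 = 744768)
1/(V - 42483) = 1/(744768 - 42483) = 1/702285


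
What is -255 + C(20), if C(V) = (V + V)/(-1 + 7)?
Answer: -745/3 ≈ -248.33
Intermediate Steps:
C(V) = V/3 (C(V) = (2*V)/6 = (2*V)*(1/6) = V/3)
-255 + C(20) = -255 + (1/3)*20 = -255 + 20/3 = -745/3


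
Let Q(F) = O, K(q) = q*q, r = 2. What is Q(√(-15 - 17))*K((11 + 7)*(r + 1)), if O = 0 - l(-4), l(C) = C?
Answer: 11664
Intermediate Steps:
K(q) = q²
O = 4 (O = 0 - 1*(-4) = 0 + 4 = 4)
Q(F) = 4
Q(√(-15 - 17))*K((11 + 7)*(r + 1)) = 4*((11 + 7)*(2 + 1))² = 4*(18*3)² = 4*54² = 4*2916 = 11664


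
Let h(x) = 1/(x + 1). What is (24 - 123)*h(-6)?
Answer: 99/5 ≈ 19.800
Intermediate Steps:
h(x) = 1/(1 + x)
(24 - 123)*h(-6) = (24 - 123)/(1 - 6) = -99/(-5) = -99*(-⅕) = 99/5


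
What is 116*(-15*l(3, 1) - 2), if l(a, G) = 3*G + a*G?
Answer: -10672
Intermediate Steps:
l(a, G) = 3*G + G*a
116*(-15*l(3, 1) - 2) = 116*(-15*(3 + 3) - 2) = 116*(-15*6 - 2) = 116*(-90 - 2) = 116*(-92) = -10672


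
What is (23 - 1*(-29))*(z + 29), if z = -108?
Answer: -4108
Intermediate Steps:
(23 - 1*(-29))*(z + 29) = (23 - 1*(-29))*(-108 + 29) = (23 + 29)*(-79) = 52*(-79) = -4108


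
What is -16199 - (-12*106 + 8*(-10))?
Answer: -14847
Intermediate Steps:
-16199 - (-12*106 + 8*(-10)) = -16199 - (-1272 - 80) = -16199 - 1*(-1352) = -16199 + 1352 = -14847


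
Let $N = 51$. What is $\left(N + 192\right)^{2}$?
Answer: $59049$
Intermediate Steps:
$\left(N + 192\right)^{2} = \left(51 + 192\right)^{2} = 243^{2} = 59049$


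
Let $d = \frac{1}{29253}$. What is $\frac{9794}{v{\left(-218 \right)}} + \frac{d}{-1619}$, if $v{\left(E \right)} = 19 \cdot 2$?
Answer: $\frac{231924892460}{899851533} \approx 257.74$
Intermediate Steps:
$v{\left(E \right)} = 38$
$d = \frac{1}{29253} \approx 3.4185 \cdot 10^{-5}$
$\frac{9794}{v{\left(-218 \right)}} + \frac{d}{-1619} = \frac{9794}{38} + \frac{1}{29253 \left(-1619\right)} = 9794 \cdot \frac{1}{38} + \frac{1}{29253} \left(- \frac{1}{1619}\right) = \frac{4897}{19} - \frac{1}{47360607} = \frac{231924892460}{899851533}$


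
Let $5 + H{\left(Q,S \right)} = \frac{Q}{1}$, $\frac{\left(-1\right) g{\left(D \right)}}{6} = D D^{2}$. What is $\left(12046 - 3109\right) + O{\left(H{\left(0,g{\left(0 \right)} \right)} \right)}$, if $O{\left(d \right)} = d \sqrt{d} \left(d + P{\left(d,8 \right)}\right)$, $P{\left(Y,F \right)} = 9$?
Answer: $8937 - 20 i \sqrt{5} \approx 8937.0 - 44.721 i$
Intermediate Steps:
$g{\left(D \right)} = - 6 D^{3}$ ($g{\left(D \right)} = - 6 D D^{2} = - 6 D^{3}$)
$H{\left(Q,S \right)} = -5 + Q$ ($H{\left(Q,S \right)} = -5 + \frac{Q}{1} = -5 + Q 1 = -5 + Q$)
$O{\left(d \right)} = d^{\frac{3}{2}} \left(9 + d\right)$ ($O{\left(d \right)} = d \sqrt{d} \left(d + 9\right) = d^{\frac{3}{2}} \left(9 + d\right)$)
$\left(12046 - 3109\right) + O{\left(H{\left(0,g{\left(0 \right)} \right)} \right)} = \left(12046 - 3109\right) + \left(-5 + 0\right)^{\frac{3}{2}} \left(9 + \left(-5 + 0\right)\right) = 8937 + \left(-5\right)^{\frac{3}{2}} \left(9 - 5\right) = 8937 + - 5 i \sqrt{5} \cdot 4 = 8937 - 20 i \sqrt{5}$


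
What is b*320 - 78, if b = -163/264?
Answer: -9094/33 ≈ -275.58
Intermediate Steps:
b = -163/264 (b = -163*1/264 = -163/264 ≈ -0.61742)
b*320 - 78 = -163/264*320 - 78 = -6520/33 - 78 = -9094/33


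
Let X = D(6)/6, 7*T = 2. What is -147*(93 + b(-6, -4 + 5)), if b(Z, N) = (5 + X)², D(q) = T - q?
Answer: -48238/3 ≈ -16079.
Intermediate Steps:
T = 2/7 (T = (⅐)*2 = 2/7 ≈ 0.28571)
D(q) = 2/7 - q
X = -20/21 (X = (2/7 - 1*6)/6 = (2/7 - 6)*(⅙) = -40/7*⅙ = -20/21 ≈ -0.95238)
b(Z, N) = 7225/441 (b(Z, N) = (5 - 20/21)² = (85/21)² = 7225/441)
-147*(93 + b(-6, -4 + 5)) = -147*(93 + 7225/441) = -147*48238/441 = -48238/3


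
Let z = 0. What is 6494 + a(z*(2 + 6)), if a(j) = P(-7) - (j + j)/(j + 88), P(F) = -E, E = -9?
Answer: 6503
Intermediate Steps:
P(F) = 9 (P(F) = -1*(-9) = 9)
a(j) = 9 - 2*j/(88 + j) (a(j) = 9 - (j + j)/(j + 88) = 9 - 2*j/(88 + j))
6494 + a(z*(2 + 6)) = 6494 + (792 + 7*(0*(2 + 6)))/(88 + 0*(2 + 6)) = 6494 + (792 + 7*(0*8))/(88 + 0*8) = 6494 + (792 + 7*0)/(88 + 0) = 6494 + (792 + 0)/88 = 6494 + (1/88)*792 = 6494 + 9 = 6503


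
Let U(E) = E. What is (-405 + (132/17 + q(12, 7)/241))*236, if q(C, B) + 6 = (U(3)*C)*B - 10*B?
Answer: -383377516/4097 ≈ -93575.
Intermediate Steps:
q(C, B) = -6 - 10*B + 3*B*C (q(C, B) = -6 + ((3*C)*B - 10*B) = -6 + (3*B*C - 10*B) = -6 + (-10*B + 3*B*C) = -6 - 10*B + 3*B*C)
(-405 + (132/17 + q(12, 7)/241))*236 = (-405 + (132/17 + (-6 - 10*7 + 3*7*12)/241))*236 = (-405 + (132*(1/17) + (-6 - 70 + 252)*(1/241)))*236 = (-405 + (132/17 + 176*(1/241)))*236 = (-405 + (132/17 + 176/241))*236 = (-405 + 34804/4097)*236 = -1624481/4097*236 = -383377516/4097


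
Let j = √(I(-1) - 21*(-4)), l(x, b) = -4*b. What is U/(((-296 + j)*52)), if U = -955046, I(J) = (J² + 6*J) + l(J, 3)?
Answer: 70673404/1138137 + 477523*√67/2276274 ≈ 63.813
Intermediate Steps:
I(J) = -12 + J² + 6*J (I(J) = (J² + 6*J) - 4*3 = (J² + 6*J) - 12 = -12 + J² + 6*J)
j = √67 (j = √((-12 + (-1)² + 6*(-1)) - 21*(-4)) = √((-12 + 1 - 6) + 84) = √(-17 + 84) = √67 ≈ 8.1853)
U/(((-296 + j)*52)) = -955046*1/(52*(-296 + √67)) = -955046/(-15392 + 52*√67)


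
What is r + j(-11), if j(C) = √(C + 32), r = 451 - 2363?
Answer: -1912 + √21 ≈ -1907.4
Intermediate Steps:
r = -1912
j(C) = √(32 + C)
r + j(-11) = -1912 + √(32 - 11) = -1912 + √21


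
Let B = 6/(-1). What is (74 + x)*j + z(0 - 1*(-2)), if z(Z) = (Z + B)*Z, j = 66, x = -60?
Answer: 916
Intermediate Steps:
B = -6 (B = 6*(-1) = -6)
z(Z) = Z*(-6 + Z) (z(Z) = (Z - 6)*Z = (-6 + Z)*Z = Z*(-6 + Z))
(74 + x)*j + z(0 - 1*(-2)) = (74 - 60)*66 + (0 - 1*(-2))*(-6 + (0 - 1*(-2))) = 14*66 + (0 + 2)*(-6 + (0 + 2)) = 924 + 2*(-6 + 2) = 924 + 2*(-4) = 924 - 8 = 916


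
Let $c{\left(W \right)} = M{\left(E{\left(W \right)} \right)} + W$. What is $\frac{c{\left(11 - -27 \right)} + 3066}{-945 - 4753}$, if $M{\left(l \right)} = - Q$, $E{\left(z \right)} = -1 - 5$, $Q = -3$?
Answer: $- \frac{3107}{5698} \approx -0.54528$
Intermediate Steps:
$E{\left(z \right)} = -6$ ($E{\left(z \right)} = -1 - 5 = -6$)
$M{\left(l \right)} = 3$ ($M{\left(l \right)} = \left(-1\right) \left(-3\right) = 3$)
$c{\left(W \right)} = 3 + W$
$\frac{c{\left(11 - -27 \right)} + 3066}{-945 - 4753} = \frac{\left(3 + \left(11 - -27\right)\right) + 3066}{-945 - 4753} = \frac{\left(3 + \left(11 + 27\right)\right) + 3066}{-5698} = \left(\left(3 + 38\right) + 3066\right) \left(- \frac{1}{5698}\right) = \left(41 + 3066\right) \left(- \frac{1}{5698}\right) = 3107 \left(- \frac{1}{5698}\right) = - \frac{3107}{5698}$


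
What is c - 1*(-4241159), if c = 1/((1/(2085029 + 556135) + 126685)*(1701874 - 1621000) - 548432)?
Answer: 19126677912421719196623/4509776198539531 ≈ 4.2412e+6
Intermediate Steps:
c = 440194/4509776198539531 (c = 1/((1/2641164 + 126685)*80874 - 548432) = 1/((334595861341/2641164)*80874 - 548432) = 1/(4510017615015339/440194 - 548432) = 1/(4509776198539531/440194) = 440194/4509776198539531 ≈ 9.7609e-11)
c - 1*(-4241159) = 440194/4509776198539531 - 1*(-4241159) = 440194/4509776198539531 + 4241159 = 19126677912421719196623/4509776198539531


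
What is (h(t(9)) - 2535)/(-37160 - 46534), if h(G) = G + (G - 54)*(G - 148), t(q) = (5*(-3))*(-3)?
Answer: 521/27898 ≈ 0.018675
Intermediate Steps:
t(q) = 45 (t(q) = -15*(-3) = 45)
h(G) = G + (-148 + G)*(-54 + G) (h(G) = G + (-54 + G)*(-148 + G) = G + (-148 + G)*(-54 + G))
(h(t(9)) - 2535)/(-37160 - 46534) = ((7992 + 45² - 201*45) - 2535)/(-37160 - 46534) = ((7992 + 2025 - 9045) - 2535)/(-83694) = (972 - 2535)*(-1/83694) = -1563*(-1/83694) = 521/27898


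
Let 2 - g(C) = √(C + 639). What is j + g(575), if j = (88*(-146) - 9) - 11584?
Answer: -24439 - √1214 ≈ -24474.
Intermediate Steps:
g(C) = 2 - √(639 + C) (g(C) = 2 - √(C + 639) = 2 - √(639 + C))
j = -24441 (j = (-12848 - 9) - 11584 = -12857 - 11584 = -24441)
j + g(575) = -24441 + (2 - √(639 + 575)) = -24441 + (2 - √1214) = -24439 - √1214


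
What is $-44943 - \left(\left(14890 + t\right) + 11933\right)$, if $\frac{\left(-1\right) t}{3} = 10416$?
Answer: $-40518$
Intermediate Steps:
$t = -31248$ ($t = \left(-3\right) 10416 = -31248$)
$-44943 - \left(\left(14890 + t\right) + 11933\right) = -44943 - \left(\left(14890 - 31248\right) + 11933\right) = -44943 - \left(-16358 + 11933\right) = -44943 - -4425 = -44943 + 4425 = -40518$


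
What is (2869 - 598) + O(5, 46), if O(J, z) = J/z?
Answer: 104471/46 ≈ 2271.1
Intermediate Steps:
(2869 - 598) + O(5, 46) = (2869 - 598) + 5/46 = 2271 + 5*(1/46) = 2271 + 5/46 = 104471/46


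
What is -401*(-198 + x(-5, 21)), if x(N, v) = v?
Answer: 70977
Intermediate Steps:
-401*(-198 + x(-5, 21)) = -401*(-198 + 21) = -401*(-177) = 70977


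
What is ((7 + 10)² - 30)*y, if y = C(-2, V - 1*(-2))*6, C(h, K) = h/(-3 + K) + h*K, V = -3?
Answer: 3885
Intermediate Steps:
C(h, K) = K*h + h/(-3 + K) (C(h, K) = h/(-3 + K) + K*h = K*h + h/(-3 + K))
y = 15 (y = -2*(1 + (-3 - 1*(-2))² - 3*(-3 - 1*(-2)))/(-3 + (-3 - 1*(-2)))*6 = -2*(1 + (-3 + 2)² - 3*(-3 + 2))/(-3 + (-3 + 2))*6 = -2*(1 + (-1)² - 3*(-1))/(-3 - 1)*6 = -2*(1 + 1 + 3)/(-4)*6 = -2*(-¼)*5*6 = (5/2)*6 = 15)
((7 + 10)² - 30)*y = ((7 + 10)² - 30)*15 = (17² - 30)*15 = (289 - 30)*15 = 259*15 = 3885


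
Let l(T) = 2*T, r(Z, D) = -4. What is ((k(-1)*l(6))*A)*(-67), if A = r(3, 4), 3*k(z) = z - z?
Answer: 0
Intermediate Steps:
k(z) = 0 (k(z) = (z - z)/3 = (⅓)*0 = 0)
A = -4
((k(-1)*l(6))*A)*(-67) = ((0*(2*6))*(-4))*(-67) = ((0*12)*(-4))*(-67) = (0*(-4))*(-67) = 0*(-67) = 0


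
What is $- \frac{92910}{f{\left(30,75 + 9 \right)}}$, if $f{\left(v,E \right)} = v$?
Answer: $-3097$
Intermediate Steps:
$- \frac{92910}{f{\left(30,75 + 9 \right)}} = - \frac{92910}{30} = \left(-92910\right) \frac{1}{30} = -3097$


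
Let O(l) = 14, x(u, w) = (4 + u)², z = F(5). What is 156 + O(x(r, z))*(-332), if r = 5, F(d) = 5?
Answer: -4492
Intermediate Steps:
z = 5
156 + O(x(r, z))*(-332) = 156 + 14*(-332) = 156 - 4648 = -4492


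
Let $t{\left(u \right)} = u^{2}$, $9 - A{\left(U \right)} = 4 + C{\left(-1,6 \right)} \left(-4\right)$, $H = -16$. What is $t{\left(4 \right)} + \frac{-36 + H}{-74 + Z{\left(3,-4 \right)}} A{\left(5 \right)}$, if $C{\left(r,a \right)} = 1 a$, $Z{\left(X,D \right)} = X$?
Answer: $\frac{2644}{71} \approx 37.239$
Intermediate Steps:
$C{\left(r,a \right)} = a$
$A{\left(U \right)} = 29$ ($A{\left(U \right)} = 9 - \left(4 + 6 \left(-4\right)\right) = 9 - \left(4 - 24\right) = 9 - -20 = 9 + 20 = 29$)
$t{\left(4 \right)} + \frac{-36 + H}{-74 + Z{\left(3,-4 \right)}} A{\left(5 \right)} = 4^{2} + \frac{-36 - 16}{-74 + 3} \cdot 29 = 16 + - \frac{52}{-71} \cdot 29 = 16 + \left(-52\right) \left(- \frac{1}{71}\right) 29 = 16 + \frac{52}{71} \cdot 29 = 16 + \frac{1508}{71} = \frac{2644}{71}$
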